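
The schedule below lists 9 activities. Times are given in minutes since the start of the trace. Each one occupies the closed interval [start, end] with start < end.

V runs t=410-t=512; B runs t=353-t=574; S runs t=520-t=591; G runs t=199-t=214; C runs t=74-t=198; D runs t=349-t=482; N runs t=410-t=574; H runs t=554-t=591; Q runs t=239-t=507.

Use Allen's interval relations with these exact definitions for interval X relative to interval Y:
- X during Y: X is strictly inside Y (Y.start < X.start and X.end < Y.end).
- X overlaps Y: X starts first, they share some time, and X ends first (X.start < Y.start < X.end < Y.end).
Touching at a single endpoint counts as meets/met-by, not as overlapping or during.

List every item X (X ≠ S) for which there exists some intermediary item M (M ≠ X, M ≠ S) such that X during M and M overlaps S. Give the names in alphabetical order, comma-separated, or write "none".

V

Target S = [t=520, t=591].
Intermediaries M with M overlaps S: B, N.
Via B — items with X during B: V.
Via N — items with X during N: none.
Union: V.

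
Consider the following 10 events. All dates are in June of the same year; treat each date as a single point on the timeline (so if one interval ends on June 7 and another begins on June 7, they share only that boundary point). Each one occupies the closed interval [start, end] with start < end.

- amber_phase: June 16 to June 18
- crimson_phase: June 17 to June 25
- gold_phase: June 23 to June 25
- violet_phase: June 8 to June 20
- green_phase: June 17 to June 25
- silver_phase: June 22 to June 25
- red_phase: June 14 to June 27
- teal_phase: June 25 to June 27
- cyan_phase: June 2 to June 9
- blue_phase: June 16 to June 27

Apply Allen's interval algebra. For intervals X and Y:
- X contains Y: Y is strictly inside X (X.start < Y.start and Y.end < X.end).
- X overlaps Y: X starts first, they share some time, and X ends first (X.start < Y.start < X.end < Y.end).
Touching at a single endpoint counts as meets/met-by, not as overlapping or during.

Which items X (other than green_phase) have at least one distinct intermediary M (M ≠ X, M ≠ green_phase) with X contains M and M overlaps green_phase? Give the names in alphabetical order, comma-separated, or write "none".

red_phase, violet_phase

Target green_phase = [June 17, June 25].
Intermediaries M with M overlaps green_phase: amber_phase, violet_phase.
Via amber_phase — items with X contains amber_phase: red_phase, violet_phase.
Via violet_phase — items with X contains violet_phase: none.
Union: red_phase, violet_phase.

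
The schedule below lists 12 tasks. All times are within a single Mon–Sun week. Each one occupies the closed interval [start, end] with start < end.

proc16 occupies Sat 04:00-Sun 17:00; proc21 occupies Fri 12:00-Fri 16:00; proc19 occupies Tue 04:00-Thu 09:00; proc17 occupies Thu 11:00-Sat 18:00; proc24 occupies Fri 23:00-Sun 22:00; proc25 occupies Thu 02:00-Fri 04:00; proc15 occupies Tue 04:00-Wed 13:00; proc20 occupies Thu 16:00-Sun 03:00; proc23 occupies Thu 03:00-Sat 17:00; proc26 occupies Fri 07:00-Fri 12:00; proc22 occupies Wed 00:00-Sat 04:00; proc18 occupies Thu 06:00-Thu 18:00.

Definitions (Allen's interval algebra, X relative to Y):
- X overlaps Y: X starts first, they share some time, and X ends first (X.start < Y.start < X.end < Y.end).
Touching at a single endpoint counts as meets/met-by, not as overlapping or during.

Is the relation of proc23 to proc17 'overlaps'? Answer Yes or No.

proc23 = [Thu 03:00, Sat 17:00], proc17 = [Thu 11:00, Sat 18:00].
Actual relation of proc23 to proc17: overlaps.
Asked whether 'overlaps' holds → Yes.

Yes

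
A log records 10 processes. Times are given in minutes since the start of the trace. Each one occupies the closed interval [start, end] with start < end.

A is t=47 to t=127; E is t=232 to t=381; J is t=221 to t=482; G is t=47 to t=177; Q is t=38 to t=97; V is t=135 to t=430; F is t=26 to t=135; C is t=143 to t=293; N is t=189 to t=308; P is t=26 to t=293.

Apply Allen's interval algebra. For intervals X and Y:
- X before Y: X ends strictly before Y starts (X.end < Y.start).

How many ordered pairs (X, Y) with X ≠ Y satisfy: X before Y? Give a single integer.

Checking all 90 ordered pairs for relation 'before'; matching pairs in alphabetical order:
(A, C): A before C ✓
(A, E): A before E ✓
(A, J): A before J ✓
(A, N): A before N ✓
(A, V): A before V ✓
(F, C): F before C ✓
(F, E): F before E ✓
(F, J): F before J ✓
(F, N): F before N ✓
(G, E): G before E ✓
(G, J): G before J ✓
(G, N): G before N ✓
(Q, C): Q before C ✓
(Q, E): Q before E ✓
(Q, J): Q before J ✓
(Q, N): Q before N ✓
(Q, V): Q before V ✓
Count: 17.

17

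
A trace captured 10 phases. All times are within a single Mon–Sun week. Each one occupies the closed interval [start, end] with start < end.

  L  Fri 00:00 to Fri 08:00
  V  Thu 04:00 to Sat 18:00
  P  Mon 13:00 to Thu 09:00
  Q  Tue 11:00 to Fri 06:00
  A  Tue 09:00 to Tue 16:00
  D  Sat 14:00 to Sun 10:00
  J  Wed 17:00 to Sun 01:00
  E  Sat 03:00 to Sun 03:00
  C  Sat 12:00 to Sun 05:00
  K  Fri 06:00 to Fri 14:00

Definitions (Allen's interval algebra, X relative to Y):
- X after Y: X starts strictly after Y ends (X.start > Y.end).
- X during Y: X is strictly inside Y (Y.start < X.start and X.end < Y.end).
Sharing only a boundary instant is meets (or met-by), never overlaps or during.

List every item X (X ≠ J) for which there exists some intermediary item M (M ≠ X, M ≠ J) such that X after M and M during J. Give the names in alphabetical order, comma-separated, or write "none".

Target J = [Wed 17:00, Sun 01:00].
Intermediaries M with M during J: K, L, V.
Via K — items with X after K: C, D, E.
Via L — items with X after L: C, D, E.
Via V — items with X after V: none.
Union: C, D, E.

C, D, E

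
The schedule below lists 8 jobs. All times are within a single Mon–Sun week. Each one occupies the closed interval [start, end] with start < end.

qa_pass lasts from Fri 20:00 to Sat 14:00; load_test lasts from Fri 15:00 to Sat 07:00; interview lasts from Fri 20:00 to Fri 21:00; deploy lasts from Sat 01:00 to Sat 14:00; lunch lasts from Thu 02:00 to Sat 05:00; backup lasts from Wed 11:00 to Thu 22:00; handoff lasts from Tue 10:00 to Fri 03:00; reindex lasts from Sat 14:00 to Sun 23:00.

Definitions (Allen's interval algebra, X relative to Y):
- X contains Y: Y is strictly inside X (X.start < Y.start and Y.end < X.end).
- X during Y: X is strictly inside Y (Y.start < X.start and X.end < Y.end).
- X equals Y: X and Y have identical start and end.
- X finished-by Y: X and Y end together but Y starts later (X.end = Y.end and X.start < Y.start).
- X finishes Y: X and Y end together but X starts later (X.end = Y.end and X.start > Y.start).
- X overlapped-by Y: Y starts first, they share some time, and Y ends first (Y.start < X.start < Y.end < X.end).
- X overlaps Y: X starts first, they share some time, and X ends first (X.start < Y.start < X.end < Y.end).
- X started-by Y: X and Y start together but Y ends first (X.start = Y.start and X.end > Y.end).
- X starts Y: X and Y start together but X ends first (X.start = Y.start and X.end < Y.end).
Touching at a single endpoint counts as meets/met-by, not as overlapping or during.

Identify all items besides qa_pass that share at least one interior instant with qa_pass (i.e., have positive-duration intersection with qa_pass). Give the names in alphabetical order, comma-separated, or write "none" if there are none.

deploy, interview, load_test, lunch

Target qa_pass = [Fri 20:00, Sat 14:00].
backup [Wed 11:00, Thu 22:00] → before → no.
deploy [Sat 01:00, Sat 14:00] → finishes → yes.
handoff [Tue 10:00, Fri 03:00] → before → no.
interview [Fri 20:00, Fri 21:00] → starts → yes.
load_test [Fri 15:00, Sat 07:00] → overlaps → yes.
lunch [Thu 02:00, Sat 05:00] → overlaps → yes.
reindex [Sat 14:00, Sun 23:00] → met-by → no.
Result: deploy, interview, load_test, lunch.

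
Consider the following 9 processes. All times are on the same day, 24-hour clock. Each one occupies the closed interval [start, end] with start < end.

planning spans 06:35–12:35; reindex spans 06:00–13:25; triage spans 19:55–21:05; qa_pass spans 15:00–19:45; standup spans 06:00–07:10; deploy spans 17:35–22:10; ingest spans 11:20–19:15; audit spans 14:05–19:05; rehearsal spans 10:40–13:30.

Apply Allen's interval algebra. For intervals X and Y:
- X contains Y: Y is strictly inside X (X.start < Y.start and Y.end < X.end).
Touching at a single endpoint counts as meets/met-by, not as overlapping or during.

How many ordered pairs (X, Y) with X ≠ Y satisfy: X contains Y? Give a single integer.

3

Checking all 72 ordered pairs for relation 'contains'; matching pairs in alphabetical order:
(deploy, triage): deploy contains triage ✓
(ingest, audit): ingest contains audit ✓
(reindex, planning): reindex contains planning ✓
Count: 3.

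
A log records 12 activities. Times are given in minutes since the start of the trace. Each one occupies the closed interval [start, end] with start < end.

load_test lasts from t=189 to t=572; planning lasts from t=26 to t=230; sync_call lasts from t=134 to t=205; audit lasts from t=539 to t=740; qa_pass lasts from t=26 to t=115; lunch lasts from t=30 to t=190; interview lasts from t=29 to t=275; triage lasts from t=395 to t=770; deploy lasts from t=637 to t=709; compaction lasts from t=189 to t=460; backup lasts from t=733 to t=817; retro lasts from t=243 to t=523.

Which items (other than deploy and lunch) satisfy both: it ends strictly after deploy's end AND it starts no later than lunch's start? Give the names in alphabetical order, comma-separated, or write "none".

Conditions: its end is strictly after deploy's end (X.end > t=709) AND its start is no later than lunch's start (X.start <= t=30).
audit: end t=740 > t=709? ✓; start t=539 <= t=30? ✗ → no.
backup: end t=817 > t=709? ✓; start t=733 <= t=30? ✗ → no.
compaction: end t=460 > t=709? ✗; start t=189 <= t=30? ✗ → no.
interview: end t=275 > t=709? ✗; start t=29 <= t=30? ✓ → no.
load_test: end t=572 > t=709? ✗; start t=189 <= t=30? ✗ → no.
planning: end t=230 > t=709? ✗; start t=26 <= t=30? ✓ → no.
qa_pass: end t=115 > t=709? ✗; start t=26 <= t=30? ✓ → no.
retro: end t=523 > t=709? ✗; start t=243 <= t=30? ✗ → no.
sync_call: end t=205 > t=709? ✗; start t=134 <= t=30? ✗ → no.
triage: end t=770 > t=709? ✓; start t=395 <= t=30? ✗ → no.
Result: none.

none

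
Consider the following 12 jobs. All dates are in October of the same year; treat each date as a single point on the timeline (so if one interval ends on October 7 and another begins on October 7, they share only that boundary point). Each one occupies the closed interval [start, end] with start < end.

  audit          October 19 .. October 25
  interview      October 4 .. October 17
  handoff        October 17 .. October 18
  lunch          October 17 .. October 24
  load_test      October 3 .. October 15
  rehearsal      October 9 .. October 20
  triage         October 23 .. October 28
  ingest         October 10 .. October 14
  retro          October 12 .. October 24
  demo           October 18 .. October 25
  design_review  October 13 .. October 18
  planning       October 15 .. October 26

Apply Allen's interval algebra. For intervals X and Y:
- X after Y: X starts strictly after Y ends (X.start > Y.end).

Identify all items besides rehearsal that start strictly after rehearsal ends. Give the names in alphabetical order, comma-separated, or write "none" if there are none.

Target rehearsal = [October 9, October 20].
audit [October 19, October 25] → overlapped-by → no.
demo [October 18, October 25] → overlapped-by → no.
design_review [October 13, October 18] → during → no.
handoff [October 17, October 18] → during → no.
ingest [October 10, October 14] → during → no.
interview [October 4, October 17] → overlaps → no.
load_test [October 3, October 15] → overlaps → no.
lunch [October 17, October 24] → overlapped-by → no.
planning [October 15, October 26] → overlapped-by → no.
retro [October 12, October 24] → overlapped-by → no.
triage [October 23, October 28] → after → yes.
Result: triage.

triage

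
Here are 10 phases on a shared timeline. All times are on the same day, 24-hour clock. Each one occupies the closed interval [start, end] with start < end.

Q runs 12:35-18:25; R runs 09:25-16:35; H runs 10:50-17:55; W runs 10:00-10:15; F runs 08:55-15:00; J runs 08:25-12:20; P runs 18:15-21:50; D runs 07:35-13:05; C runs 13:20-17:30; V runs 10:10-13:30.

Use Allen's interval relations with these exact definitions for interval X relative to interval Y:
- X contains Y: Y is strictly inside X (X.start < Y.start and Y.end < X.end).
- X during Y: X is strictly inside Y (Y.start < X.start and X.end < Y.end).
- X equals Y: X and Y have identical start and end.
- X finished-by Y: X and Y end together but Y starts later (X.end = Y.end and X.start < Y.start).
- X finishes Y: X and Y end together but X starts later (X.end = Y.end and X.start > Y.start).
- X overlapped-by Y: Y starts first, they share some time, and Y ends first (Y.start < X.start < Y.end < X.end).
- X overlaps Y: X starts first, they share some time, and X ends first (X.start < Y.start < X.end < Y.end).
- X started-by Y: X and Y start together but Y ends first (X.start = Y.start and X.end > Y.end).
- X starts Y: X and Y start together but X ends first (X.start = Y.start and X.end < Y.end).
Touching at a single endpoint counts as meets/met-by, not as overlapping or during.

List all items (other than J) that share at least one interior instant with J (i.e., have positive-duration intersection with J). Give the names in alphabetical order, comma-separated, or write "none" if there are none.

D, F, H, R, V, W

Target J = [08:25, 12:20].
C [13:20, 17:30] → after → no.
D [07:35, 13:05] → contains → yes.
F [08:55, 15:00] → overlapped-by → yes.
H [10:50, 17:55] → overlapped-by → yes.
P [18:15, 21:50] → after → no.
Q [12:35, 18:25] → after → no.
R [09:25, 16:35] → overlapped-by → yes.
V [10:10, 13:30] → overlapped-by → yes.
W [10:00, 10:15] → during → yes.
Result: D, F, H, R, V, W.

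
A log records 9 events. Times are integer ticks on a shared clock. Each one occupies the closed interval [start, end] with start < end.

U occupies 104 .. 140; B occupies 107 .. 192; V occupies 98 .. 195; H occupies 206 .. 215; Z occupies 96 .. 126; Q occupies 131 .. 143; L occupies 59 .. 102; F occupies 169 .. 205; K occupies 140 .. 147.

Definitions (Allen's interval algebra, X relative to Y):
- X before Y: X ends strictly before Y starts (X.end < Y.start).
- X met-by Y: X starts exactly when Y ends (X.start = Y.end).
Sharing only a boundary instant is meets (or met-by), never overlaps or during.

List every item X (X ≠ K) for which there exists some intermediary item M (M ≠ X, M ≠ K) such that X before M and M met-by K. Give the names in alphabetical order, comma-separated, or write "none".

none

Target K = [140, 147].
Intermediaries M with M met-by K: none.
Union: none.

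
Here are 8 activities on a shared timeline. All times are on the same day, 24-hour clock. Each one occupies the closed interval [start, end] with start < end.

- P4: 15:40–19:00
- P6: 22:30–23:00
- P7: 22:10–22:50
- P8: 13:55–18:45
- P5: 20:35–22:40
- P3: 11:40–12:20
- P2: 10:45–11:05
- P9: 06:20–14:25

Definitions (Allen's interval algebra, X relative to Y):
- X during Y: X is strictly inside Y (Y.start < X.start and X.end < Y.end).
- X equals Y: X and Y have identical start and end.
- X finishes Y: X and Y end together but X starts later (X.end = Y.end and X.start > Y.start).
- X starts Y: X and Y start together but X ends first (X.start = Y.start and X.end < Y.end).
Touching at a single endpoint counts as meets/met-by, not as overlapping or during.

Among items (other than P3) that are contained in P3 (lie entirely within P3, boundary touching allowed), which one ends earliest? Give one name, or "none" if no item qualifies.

Target P3 = [11:40, 12:20].
P2 [10:45, 11:05] → before → excluded.
P4 [15:40, 19:00] → after → excluded.
P5 [20:35, 22:40] → after → excluded.
P6 [22:30, 23:00] → after → excluded.
P7 [22:10, 22:50] → after → excluded.
P8 [13:55, 18:45] → after → excluded.
P9 [06:20, 14:25] → contains → excluded.
No candidates → none.

none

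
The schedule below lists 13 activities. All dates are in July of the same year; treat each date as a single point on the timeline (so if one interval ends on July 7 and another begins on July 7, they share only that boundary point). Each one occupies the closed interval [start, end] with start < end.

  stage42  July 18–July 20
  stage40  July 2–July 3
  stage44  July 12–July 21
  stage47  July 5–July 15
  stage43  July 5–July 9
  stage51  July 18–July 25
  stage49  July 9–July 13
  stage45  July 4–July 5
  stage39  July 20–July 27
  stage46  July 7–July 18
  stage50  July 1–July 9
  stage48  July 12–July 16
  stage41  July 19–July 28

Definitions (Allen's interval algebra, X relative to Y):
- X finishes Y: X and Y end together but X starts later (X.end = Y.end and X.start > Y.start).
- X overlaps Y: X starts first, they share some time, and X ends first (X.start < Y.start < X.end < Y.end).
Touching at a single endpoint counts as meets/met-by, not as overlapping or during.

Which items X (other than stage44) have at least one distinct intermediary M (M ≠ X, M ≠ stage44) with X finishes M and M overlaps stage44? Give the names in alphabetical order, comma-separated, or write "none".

none

Target stage44 = [July 12, July 21].
Intermediaries M with M overlaps stage44: stage46, stage47, stage49.
Via stage46 — items with X finishes stage46: none.
Via stage47 — items with X finishes stage47: none.
Via stage49 — items with X finishes stage49: none.
Union: none.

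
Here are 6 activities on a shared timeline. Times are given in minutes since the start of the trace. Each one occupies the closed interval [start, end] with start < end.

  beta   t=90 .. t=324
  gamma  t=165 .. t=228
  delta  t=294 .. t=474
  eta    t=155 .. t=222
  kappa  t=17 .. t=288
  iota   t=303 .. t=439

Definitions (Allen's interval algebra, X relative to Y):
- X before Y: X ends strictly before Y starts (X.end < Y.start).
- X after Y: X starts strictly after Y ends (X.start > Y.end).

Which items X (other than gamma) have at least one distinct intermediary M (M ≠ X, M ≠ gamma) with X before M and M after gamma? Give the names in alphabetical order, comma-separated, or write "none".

eta, kappa

Target gamma = [t=165, t=228].
Intermediaries M with M after gamma: delta, iota.
Via delta — items with X before delta: eta, kappa.
Via iota — items with X before iota: eta, kappa.
Union: eta, kappa.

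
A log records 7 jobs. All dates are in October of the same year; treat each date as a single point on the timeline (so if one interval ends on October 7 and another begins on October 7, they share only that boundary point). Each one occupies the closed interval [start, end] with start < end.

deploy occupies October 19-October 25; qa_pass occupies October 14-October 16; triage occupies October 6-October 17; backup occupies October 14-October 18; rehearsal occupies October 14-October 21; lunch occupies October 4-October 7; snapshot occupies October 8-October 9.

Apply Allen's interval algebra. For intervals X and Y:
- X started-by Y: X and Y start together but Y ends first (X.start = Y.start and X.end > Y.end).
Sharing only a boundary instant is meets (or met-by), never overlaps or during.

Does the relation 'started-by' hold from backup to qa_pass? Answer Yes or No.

backup = [October 14, October 18], qa_pass = [October 14, October 16].
Actual relation of backup to qa_pass: started-by.
Asked whether 'started-by' holds → Yes.

Yes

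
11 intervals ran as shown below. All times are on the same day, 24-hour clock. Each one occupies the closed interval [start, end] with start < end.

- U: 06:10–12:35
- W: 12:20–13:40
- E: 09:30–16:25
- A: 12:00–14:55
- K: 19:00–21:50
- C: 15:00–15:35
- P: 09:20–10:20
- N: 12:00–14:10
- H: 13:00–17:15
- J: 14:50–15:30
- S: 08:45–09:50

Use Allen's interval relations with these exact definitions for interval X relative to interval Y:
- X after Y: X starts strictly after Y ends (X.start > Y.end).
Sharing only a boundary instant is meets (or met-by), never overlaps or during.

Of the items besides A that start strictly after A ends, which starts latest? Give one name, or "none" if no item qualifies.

Target A = [12:00, 14:55].
C [15:00, 15:35] → after → candidate.
E [09:30, 16:25] → contains → excluded.
H [13:00, 17:15] → overlapped-by → excluded.
J [14:50, 15:30] → overlapped-by → excluded.
K [19:00, 21:50] → after → candidate.
N [12:00, 14:10] → starts → excluded.
P [09:20, 10:20] → before → excluded.
S [08:45, 09:50] → before → excluded.
U [06:10, 12:35] → overlaps → excluded.
W [12:20, 13:40] → during → excluded.
Among candidates, latest start is 19:00 → K.

K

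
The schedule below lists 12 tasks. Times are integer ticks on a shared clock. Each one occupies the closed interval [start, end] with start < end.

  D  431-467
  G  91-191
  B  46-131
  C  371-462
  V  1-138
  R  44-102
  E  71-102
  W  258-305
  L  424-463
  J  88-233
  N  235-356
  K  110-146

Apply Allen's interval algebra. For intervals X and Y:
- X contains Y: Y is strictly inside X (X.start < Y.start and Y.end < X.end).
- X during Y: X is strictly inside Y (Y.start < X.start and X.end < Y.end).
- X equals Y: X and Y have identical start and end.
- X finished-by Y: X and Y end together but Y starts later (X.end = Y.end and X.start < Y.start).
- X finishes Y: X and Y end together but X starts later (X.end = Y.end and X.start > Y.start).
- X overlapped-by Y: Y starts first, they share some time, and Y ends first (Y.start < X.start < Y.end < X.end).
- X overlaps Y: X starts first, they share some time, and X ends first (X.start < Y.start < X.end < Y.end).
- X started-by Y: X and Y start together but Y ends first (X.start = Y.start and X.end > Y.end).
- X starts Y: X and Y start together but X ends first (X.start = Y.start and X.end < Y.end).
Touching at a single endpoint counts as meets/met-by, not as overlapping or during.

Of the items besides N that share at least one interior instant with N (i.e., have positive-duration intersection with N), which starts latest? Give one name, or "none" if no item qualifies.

W

Target N = [235, 356].
B [46, 131] → before → excluded.
C [371, 462] → after → excluded.
D [431, 467] → after → excluded.
E [71, 102] → before → excluded.
G [91, 191] → before → excluded.
J [88, 233] → before → excluded.
K [110, 146] → before → excluded.
L [424, 463] → after → excluded.
R [44, 102] → before → excluded.
V [1, 138] → before → excluded.
W [258, 305] → during → candidate.
Among candidates, latest start is 258 → W.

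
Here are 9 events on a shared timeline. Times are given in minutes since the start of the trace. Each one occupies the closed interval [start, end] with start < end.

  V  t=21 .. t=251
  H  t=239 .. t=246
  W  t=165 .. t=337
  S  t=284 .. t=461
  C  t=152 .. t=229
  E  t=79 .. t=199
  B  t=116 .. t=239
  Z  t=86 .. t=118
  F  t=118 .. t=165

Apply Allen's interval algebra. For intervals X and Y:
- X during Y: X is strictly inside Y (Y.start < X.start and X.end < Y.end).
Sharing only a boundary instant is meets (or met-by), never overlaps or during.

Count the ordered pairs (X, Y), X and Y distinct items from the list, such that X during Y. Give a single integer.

11

Checking all 72 ordered pairs for relation 'during'; matching pairs in alphabetical order:
(B, V): B during V ✓
(C, B): C during B ✓
(C, V): C during V ✓
(E, V): E during V ✓
(F, B): F during B ✓
(F, E): F during E ✓
(F, V): F during V ✓
(H, V): H during V ✓
(H, W): H during W ✓
(Z, E): Z during E ✓
(Z, V): Z during V ✓
Count: 11.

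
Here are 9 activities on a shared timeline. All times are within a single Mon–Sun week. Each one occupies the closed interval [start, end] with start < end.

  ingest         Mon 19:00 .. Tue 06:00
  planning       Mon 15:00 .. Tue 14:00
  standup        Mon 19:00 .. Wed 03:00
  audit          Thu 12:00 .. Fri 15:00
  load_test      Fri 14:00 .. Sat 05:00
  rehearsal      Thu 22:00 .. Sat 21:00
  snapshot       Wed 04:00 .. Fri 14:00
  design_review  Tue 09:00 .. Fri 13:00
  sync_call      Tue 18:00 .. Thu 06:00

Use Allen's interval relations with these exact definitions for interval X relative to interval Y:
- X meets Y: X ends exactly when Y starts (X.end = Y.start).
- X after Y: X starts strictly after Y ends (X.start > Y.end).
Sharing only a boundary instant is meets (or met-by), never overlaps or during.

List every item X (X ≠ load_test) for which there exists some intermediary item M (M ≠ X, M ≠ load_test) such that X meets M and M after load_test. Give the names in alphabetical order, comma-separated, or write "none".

Target load_test = [Fri 14:00, Sat 05:00].
Intermediaries M with M after load_test: none.
Union: none.

none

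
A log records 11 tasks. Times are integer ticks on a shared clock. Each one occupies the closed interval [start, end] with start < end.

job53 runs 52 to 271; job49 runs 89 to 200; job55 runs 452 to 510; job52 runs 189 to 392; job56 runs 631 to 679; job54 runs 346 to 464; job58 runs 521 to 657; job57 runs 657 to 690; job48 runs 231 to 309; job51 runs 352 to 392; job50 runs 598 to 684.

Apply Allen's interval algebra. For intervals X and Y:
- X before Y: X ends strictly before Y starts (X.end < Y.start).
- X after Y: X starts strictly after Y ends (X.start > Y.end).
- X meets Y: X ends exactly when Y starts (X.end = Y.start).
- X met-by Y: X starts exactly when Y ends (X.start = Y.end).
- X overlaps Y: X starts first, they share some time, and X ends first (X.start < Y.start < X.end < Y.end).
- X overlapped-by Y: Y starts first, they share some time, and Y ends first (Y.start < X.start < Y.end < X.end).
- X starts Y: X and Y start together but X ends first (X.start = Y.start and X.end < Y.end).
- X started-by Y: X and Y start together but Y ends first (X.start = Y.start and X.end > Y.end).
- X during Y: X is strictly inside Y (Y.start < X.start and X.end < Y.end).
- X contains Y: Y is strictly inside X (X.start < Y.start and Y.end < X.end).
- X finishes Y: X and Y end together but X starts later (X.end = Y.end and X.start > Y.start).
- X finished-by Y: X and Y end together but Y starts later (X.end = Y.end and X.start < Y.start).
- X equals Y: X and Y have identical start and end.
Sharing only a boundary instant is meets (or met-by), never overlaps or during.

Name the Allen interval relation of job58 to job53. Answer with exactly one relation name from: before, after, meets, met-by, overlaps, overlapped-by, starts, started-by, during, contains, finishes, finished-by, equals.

job58 = [521, 657]; job53 = [52, 271].
Compare endpoints: job58.start > job53.start, job58.start > job53.end, job58.end > job53.start, job58.end > job53.end.
That pattern is 'after'.

after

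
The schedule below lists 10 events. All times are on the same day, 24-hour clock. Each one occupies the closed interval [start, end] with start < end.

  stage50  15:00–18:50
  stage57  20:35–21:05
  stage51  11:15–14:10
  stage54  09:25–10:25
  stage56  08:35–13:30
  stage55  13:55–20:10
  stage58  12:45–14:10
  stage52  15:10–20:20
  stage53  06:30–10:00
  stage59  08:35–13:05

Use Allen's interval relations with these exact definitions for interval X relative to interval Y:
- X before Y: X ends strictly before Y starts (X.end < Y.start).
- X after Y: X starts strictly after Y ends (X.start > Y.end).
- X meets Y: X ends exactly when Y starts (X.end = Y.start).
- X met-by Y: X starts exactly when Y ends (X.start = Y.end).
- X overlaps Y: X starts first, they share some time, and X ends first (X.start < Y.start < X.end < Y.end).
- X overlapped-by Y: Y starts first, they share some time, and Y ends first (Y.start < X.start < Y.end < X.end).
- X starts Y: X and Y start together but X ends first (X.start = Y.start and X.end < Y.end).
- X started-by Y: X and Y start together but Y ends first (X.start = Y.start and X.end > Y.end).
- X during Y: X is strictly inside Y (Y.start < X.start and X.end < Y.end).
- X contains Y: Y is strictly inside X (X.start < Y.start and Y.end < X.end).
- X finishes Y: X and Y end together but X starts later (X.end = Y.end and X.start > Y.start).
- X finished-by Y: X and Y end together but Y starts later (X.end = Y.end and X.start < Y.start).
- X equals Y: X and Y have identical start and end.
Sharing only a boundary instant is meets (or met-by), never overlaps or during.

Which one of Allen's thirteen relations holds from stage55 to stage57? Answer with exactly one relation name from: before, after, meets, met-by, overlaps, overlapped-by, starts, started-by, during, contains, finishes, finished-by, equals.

stage55 = [13:55, 20:10]; stage57 = [20:35, 21:05].
Compare endpoints: stage55.start < stage57.start, stage55.start < stage57.end, stage55.end < stage57.start, stage55.end < stage57.end.
That pattern is 'before'.

before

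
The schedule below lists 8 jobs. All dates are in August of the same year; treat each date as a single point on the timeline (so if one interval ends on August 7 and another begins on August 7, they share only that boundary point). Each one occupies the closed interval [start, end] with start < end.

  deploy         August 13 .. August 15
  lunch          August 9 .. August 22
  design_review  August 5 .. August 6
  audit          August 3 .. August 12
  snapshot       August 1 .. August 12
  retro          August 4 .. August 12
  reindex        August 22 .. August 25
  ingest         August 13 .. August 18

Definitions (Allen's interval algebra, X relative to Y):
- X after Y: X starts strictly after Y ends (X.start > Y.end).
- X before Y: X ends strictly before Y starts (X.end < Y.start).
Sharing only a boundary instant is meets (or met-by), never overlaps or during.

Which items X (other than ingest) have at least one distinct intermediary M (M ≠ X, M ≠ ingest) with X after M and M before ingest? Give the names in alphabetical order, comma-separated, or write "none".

deploy, lunch, reindex

Target ingest = [August 13, August 18].
Intermediaries M with M before ingest: audit, design_review, retro, snapshot.
Via audit — items with X after audit: deploy, reindex.
Via design_review — items with X after design_review: deploy, lunch, reindex.
Via retro — items with X after retro: deploy, reindex.
Via snapshot — items with X after snapshot: deploy, reindex.
Union: deploy, lunch, reindex.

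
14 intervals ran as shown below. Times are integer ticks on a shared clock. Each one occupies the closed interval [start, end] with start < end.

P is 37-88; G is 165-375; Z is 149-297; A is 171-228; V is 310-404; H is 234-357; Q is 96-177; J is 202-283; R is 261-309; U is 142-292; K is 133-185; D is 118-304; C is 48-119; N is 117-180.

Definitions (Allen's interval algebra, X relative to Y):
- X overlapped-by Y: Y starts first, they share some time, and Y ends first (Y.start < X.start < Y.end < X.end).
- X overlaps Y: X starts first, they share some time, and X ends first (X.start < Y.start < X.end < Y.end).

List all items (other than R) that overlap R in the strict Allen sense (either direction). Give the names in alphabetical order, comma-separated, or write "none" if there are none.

D, J, U, Z

Target R = [261, 309].
A [171, 228] → before → no.
C [48, 119] → before → no.
D [118, 304] → overlaps → yes.
G [165, 375] → contains → no.
H [234, 357] → contains → no.
J [202, 283] → overlaps → yes.
K [133, 185] → before → no.
N [117, 180] → before → no.
P [37, 88] → before → no.
Q [96, 177] → before → no.
U [142, 292] → overlaps → yes.
V [310, 404] → after → no.
Z [149, 297] → overlaps → yes.
Result: D, J, U, Z.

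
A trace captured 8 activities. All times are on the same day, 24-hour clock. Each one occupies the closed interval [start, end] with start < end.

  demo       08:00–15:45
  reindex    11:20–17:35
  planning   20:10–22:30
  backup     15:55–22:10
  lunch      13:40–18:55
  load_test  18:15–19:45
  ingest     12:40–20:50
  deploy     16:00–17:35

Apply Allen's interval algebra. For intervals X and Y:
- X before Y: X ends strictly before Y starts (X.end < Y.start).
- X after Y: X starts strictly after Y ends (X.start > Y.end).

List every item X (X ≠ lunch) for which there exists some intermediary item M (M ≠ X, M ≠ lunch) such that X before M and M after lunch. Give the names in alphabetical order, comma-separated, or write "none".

Target lunch = [13:40, 18:55].
Intermediaries M with M after lunch: planning.
Via planning — items with X before planning: demo, deploy, load_test, reindex.
Union: demo, deploy, load_test, reindex.

demo, deploy, load_test, reindex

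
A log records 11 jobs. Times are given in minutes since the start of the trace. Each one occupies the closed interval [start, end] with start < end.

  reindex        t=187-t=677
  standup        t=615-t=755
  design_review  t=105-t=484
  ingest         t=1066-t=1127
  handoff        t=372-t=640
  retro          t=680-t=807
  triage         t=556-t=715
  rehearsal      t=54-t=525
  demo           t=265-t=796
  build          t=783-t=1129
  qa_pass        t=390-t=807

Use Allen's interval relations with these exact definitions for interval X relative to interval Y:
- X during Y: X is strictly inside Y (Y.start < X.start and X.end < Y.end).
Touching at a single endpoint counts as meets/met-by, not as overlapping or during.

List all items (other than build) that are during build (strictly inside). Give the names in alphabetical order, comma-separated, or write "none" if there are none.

Target build = [t=783, t=1129].
demo [t=265, t=796] → overlaps → no.
design_review [t=105, t=484] → before → no.
handoff [t=372, t=640] → before → no.
ingest [t=1066, t=1127] → during → yes.
qa_pass [t=390, t=807] → overlaps → no.
rehearsal [t=54, t=525] → before → no.
reindex [t=187, t=677] → before → no.
retro [t=680, t=807] → overlaps → no.
standup [t=615, t=755] → before → no.
triage [t=556, t=715] → before → no.
Result: ingest.

ingest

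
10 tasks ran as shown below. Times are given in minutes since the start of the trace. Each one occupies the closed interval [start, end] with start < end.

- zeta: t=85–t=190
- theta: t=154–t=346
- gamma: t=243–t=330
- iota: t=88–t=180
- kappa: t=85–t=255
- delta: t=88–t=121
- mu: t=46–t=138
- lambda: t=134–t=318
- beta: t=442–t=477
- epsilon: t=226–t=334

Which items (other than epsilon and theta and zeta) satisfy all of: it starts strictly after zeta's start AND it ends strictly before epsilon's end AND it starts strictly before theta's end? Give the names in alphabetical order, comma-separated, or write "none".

Conditions: its start is strictly after zeta's start (X.start > t=85) AND its end is strictly before epsilon's end (X.end < t=334) AND its start is strictly before theta's end (X.start < t=346).
beta: start t=442 > t=85? ✓; end t=477 < t=334? ✗; start t=442 < t=346? ✗ → no.
delta: start t=88 > t=85? ✓; end t=121 < t=334? ✓; start t=88 < t=346? ✓ → yes.
gamma: start t=243 > t=85? ✓; end t=330 < t=334? ✓; start t=243 < t=346? ✓ → yes.
iota: start t=88 > t=85? ✓; end t=180 < t=334? ✓; start t=88 < t=346? ✓ → yes.
kappa: start t=85 > t=85? ✗; end t=255 < t=334? ✓; start t=85 < t=346? ✓ → no.
lambda: start t=134 > t=85? ✓; end t=318 < t=334? ✓; start t=134 < t=346? ✓ → yes.
mu: start t=46 > t=85? ✗; end t=138 < t=334? ✓; start t=46 < t=346? ✓ → no.
Result: delta, gamma, iota, lambda.

delta, gamma, iota, lambda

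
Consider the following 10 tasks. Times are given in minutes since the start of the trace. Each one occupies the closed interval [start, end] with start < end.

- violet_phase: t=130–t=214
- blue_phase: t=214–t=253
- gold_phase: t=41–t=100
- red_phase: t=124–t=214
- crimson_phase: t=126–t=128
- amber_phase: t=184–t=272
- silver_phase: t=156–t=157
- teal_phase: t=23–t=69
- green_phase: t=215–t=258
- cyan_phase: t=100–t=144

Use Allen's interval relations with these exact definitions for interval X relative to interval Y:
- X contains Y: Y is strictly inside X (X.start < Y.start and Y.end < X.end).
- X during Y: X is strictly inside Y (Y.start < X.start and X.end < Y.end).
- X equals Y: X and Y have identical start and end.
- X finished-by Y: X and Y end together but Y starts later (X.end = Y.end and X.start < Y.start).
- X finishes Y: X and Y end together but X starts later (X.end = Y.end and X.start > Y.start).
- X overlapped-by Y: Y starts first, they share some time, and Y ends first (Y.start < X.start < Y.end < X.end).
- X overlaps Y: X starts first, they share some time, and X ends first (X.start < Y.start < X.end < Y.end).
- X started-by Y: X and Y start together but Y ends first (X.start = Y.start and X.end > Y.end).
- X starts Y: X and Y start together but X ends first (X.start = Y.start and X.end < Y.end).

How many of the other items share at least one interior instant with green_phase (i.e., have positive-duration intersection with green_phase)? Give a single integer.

2

Target green_phase = [t=215, t=258].
amber_phase [t=184, t=272] → contains → counts.
blue_phase [t=214, t=253] → overlaps → counts.
crimson_phase [t=126, t=128] → before → no.
cyan_phase [t=100, t=144] → before → no.
gold_phase [t=41, t=100] → before → no.
red_phase [t=124, t=214] → before → no.
silver_phase [t=156, t=157] → before → no.
teal_phase [t=23, t=69] → before → no.
violet_phase [t=130, t=214] → before → no.
Total: 2.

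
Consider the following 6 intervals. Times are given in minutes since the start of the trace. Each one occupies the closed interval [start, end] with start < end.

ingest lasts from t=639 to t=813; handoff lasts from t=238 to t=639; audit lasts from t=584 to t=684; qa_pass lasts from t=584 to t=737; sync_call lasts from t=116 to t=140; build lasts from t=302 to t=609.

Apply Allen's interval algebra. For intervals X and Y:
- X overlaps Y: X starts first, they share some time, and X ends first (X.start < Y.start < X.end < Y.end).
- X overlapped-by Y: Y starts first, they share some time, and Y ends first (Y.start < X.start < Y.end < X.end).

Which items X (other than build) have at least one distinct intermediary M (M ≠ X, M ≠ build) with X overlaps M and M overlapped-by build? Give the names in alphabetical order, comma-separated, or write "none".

Target build = [t=302, t=609].
Intermediaries M with M overlapped-by build: audit, qa_pass.
Via audit — items with X overlaps audit: handoff.
Via qa_pass — items with X overlaps qa_pass: handoff.
Union: handoff.

handoff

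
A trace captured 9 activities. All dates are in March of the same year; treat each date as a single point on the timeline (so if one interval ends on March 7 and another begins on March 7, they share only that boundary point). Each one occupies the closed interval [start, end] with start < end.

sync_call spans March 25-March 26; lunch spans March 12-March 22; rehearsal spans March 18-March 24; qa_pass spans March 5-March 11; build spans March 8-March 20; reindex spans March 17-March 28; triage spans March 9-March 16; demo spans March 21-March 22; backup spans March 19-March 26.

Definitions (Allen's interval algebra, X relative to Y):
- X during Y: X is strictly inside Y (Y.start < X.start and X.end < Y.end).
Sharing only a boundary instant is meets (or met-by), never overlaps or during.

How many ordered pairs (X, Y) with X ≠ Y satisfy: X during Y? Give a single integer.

7

Checking all 72 ordered pairs for relation 'during'; matching pairs in alphabetical order:
(backup, reindex): backup during reindex ✓
(demo, backup): demo during backup ✓
(demo, rehearsal): demo during rehearsal ✓
(demo, reindex): demo during reindex ✓
(rehearsal, reindex): rehearsal during reindex ✓
(sync_call, reindex): sync_call during reindex ✓
(triage, build): triage during build ✓
Count: 7.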